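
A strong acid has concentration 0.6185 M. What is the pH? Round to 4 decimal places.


A strong acid dissociates completely, so [H+] equals the given concentration.
pH = -log10([H+]) = -log10(0.6185)
pH = 0.2086603, rounded to 4 dp:

0.2087


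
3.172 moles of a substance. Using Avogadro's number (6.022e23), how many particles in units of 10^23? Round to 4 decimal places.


N = n * NA, then divide by 1e23 for the requested units.
N / 1e23 = n * 6.022
N / 1e23 = 3.172 * 6.022
N / 1e23 = 19.101784, rounded to 4 dp:

19.1018


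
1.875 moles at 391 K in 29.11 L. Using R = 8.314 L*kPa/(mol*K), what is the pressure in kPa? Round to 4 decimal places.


PV = nRT, solve for P = nRT / V.
nRT = 1.875 * 8.314 * 391 = 6095.2013
P = 6095.2013 / 29.11
P = 209.38513569 kPa, rounded to 4 dp:

209.3851 kPa


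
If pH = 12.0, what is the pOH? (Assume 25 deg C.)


At 25 deg C, pH + pOH = 14.
pOH = 14 - pH = 14 - 12.0
pOH = 2.0:

2.00


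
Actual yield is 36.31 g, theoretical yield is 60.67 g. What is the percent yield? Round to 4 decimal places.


% yield = 100 * actual / theoretical
% yield = 100 * 36.31 / 60.67
% yield = 59.84835998 %, rounded to 4 dp:

59.8484 %


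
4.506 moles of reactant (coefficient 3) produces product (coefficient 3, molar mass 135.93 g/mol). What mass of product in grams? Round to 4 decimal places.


Use the coefficient ratio to convert reactant moles to product moles, then multiply by the product's molar mass.
moles_P = moles_R * (coeff_P / coeff_R) = 4.506 * (3/3) = 4.506
mass_P = moles_P * M_P = 4.506 * 135.93
mass_P = 612.50058 g, rounded to 4 dp:

612.5006 g


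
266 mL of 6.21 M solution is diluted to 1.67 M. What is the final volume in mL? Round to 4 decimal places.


Dilution: M1*V1 = M2*V2, solve for V2.
V2 = M1*V1 / M2
V2 = 6.21 * 266 / 1.67
V2 = 1651.86 / 1.67
V2 = 989.13772455 mL, rounded to 4 dp:

989.1377 mL


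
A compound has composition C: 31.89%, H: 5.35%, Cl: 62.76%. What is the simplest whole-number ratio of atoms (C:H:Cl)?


Assume 100 g of compound, divide each mass% by atomic mass to get moles, then normalize by the smallest to get a raw atom ratio.
Moles per 100 g: C: 31.89/12.011 = 2.6551, H: 5.35/1.008 = 5.3075, Cl: 62.76/35.453 = 1.7702
Raw ratio (divide by min = 1.7702): C: 1.5, H: 2.998, Cl: 1.0
Multiply by 2 to clear fractions: C: 3.0 ~= 3, H: 5.996 ~= 6, Cl: 2.0 ~= 2
Reduce by GCD to get the simplest whole-number ratio:

3:6:2


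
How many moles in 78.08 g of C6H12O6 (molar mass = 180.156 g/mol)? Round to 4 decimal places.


n = mass / M
n = 78.08 / 180.156
n = 0.43340216 mol, rounded to 4 dp:

0.4334 mol


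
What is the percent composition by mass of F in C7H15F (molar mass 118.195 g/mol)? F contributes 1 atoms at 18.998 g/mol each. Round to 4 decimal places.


pct = 100 * (n_elem * M_elem) / M_total
mass_contribution = 1 * 18.998 = 18.998 g/mol
pct = 100 * 18.998 / 118.195
pct = 16.07343796 %, rounded to 4 dp:

16.0734 %


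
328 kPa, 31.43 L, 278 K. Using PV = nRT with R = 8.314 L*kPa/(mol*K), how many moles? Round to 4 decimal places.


PV = nRT, solve for n = PV / (RT).
PV = 328 * 31.43 = 10309.04
RT = 8.314 * 278 = 2311.292
n = 10309.04 / 2311.292
n = 4.4602932 mol, rounded to 4 dp:

4.4603 mol


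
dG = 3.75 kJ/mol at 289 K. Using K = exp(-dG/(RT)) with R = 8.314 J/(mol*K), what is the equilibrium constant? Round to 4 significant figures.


dG is in kJ/mol; multiply by 1000 to match R in J/(mol*K).
RT = 8.314 * 289 = 2402.746 J/mol
exponent = -dG*1000 / (RT) = -(3.75*1000) / 2402.746 = -1.56071428
K = exp(-1.56071428)
K = 0.20998603, rounded to 4 significant figures:

0.2100


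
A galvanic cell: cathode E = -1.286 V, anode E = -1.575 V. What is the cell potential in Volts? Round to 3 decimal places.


Standard cell potential: E_cell = E_cathode - E_anode.
E_cell = -1.286 - (-1.575)
E_cell = 0.289 V, rounded to 3 dp:

0.289 V


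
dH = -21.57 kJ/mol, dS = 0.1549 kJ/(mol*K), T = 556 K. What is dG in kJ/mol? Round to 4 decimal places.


Gibbs: dG = dH - T*dS (consistent units, dS already in kJ/(mol*K)).
T*dS = 556 * 0.1549 = 86.1244
dG = -21.57 - (86.1244)
dG = -107.6944 kJ/mol, rounded to 4 dp:

-107.6944 kJ/mol


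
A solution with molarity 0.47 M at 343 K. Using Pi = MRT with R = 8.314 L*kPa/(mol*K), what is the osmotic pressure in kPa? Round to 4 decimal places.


Osmotic pressure (van't Hoff): Pi = M*R*T.
RT = 8.314 * 343 = 2851.702
Pi = 0.47 * 2851.702
Pi = 1340.29994 kPa, rounded to 4 dp:

1340.2999 kPa


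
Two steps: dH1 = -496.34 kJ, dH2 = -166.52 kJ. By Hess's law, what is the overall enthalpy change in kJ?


Hess's law: enthalpy is a state function, so add the step enthalpies.
dH_total = dH1 + dH2 = -496.34 + (-166.52)
dH_total = -662.86 kJ:

-662.86 kJ


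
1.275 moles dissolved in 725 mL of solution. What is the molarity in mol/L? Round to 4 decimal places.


Convert volume to liters: V_L = V_mL / 1000.
V_L = 725 / 1000 = 0.725 L
M = n / V_L = 1.275 / 0.725
M = 1.75862069 mol/L, rounded to 4 dp:

1.7586 mol/L


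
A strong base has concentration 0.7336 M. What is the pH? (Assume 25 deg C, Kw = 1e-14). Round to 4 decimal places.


A strong base dissociates completely, so [OH-] equals the given concentration.
pOH = -log10([OH-]) = -log10(0.7336) = 0.134541
pH = 14 - pOH = 14 - 0.134541
pH = 13.865459, rounded to 4 dp:

13.8655


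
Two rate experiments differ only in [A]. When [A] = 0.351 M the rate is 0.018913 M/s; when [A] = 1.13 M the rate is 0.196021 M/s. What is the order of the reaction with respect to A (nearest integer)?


Rate is proportional to [A]^n, so rate2/rate1 = ([A]2/[A]1)^n. Take logs to solve for n.
rate2/rate1 = 0.196021 / 0.018913 = 10.3644
[A]2/[A]1 = 1.13 / 0.351 = 3.2194
n = ln(10.3644) / ln(3.2194) = 2.0
Nearest integer order:

2


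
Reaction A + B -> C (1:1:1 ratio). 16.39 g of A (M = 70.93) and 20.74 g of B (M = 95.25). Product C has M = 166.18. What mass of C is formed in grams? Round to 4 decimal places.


Find moles of each reactant; the smaller value is the limiting reagent in a 1:1:1 reaction, so moles_C equals moles of the limiter.
n_A = mass_A / M_A = 16.39 / 70.93 = 0.231073 mol
n_B = mass_B / M_B = 20.74 / 95.25 = 0.217743 mol
Limiting reagent: B (smaller), n_limiting = 0.217743 mol
mass_C = n_limiting * M_C = 0.217743 * 166.18
mass_C = 36.18453174 g, rounded to 4 dp:

36.1845 g


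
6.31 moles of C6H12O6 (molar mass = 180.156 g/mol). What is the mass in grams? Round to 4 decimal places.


mass = n * M
mass = 6.31 * 180.156
mass = 1136.78436 g, rounded to 4 dp:

1136.7844 g


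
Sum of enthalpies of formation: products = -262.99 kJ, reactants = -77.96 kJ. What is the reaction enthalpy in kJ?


dH_rxn = sum(dH_f products) - sum(dH_f reactants)
dH_rxn = -262.99 - (-77.96)
dH_rxn = -185.03 kJ:

-185.03 kJ


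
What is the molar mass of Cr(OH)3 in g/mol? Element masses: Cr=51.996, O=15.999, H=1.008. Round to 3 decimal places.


M = sum(count * atomic_mass) over atoms.
M = 1*51.996 + 3*15.999 + 3*1.008
M = 51.996 + 47.997 + 3.024
M = 103.017 g/mol, rounded to 3 dp:

103.017 g/mol


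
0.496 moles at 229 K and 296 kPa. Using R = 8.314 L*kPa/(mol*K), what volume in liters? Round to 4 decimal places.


PV = nRT, solve for V = nRT / P.
nRT = 0.496 * 8.314 * 229 = 944.3374
V = 944.3374 / 296
V = 3.19032905 L, rounded to 4 dp:

3.1903 L


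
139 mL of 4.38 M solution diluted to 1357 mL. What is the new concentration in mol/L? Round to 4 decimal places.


Dilution: M1*V1 = M2*V2, solve for M2.
M2 = M1*V1 / V2
M2 = 4.38 * 139 / 1357
M2 = 608.82 / 1357
M2 = 0.44865144 mol/L, rounded to 4 dp:

0.4487 mol/L


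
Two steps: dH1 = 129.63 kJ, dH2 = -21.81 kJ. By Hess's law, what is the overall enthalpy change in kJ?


Hess's law: enthalpy is a state function, so add the step enthalpies.
dH_total = dH1 + dH2 = 129.63 + (-21.81)
dH_total = 107.82 kJ:

107.82 kJ


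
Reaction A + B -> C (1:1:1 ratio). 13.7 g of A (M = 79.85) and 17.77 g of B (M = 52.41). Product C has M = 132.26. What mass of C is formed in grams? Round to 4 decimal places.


Find moles of each reactant; the smaller value is the limiting reagent in a 1:1:1 reaction, so moles_C equals moles of the limiter.
n_A = mass_A / M_A = 13.7 / 79.85 = 0.171572 mol
n_B = mass_B / M_B = 17.77 / 52.41 = 0.339057 mol
Limiting reagent: A (smaller), n_limiting = 0.171572 mol
mass_C = n_limiting * M_C = 0.171572 * 132.26
mass_C = 22.69211272 g, rounded to 4 dp:

22.6921 g


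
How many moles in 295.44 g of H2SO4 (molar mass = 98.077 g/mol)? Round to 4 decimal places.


n = mass / M
n = 295.44 / 98.077
n = 3.01232705 mol, rounded to 4 dp:

3.0123 mol


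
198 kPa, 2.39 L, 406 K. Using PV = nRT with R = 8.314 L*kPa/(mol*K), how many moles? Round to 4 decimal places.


PV = nRT, solve for n = PV / (RT).
PV = 198 * 2.39 = 473.22
RT = 8.314 * 406 = 3375.484
n = 473.22 / 3375.484
n = 0.14019323 mol, rounded to 4 dp:

0.1402 mol


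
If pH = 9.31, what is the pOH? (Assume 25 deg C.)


At 25 deg C, pH + pOH = 14.
pOH = 14 - pH = 14 - 9.31
pOH = 4.69:

4.69


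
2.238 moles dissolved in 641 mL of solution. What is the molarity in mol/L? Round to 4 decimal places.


Convert volume to liters: V_L = V_mL / 1000.
V_L = 641 / 1000 = 0.641 L
M = n / V_L = 2.238 / 0.641
M = 3.49141966 mol/L, rounded to 4 dp:

3.4914 mol/L


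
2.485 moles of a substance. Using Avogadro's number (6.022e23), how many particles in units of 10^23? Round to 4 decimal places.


N = n * NA, then divide by 1e23 for the requested units.
N / 1e23 = n * 6.022
N / 1e23 = 2.485 * 6.022
N / 1e23 = 14.96467, rounded to 4 dp:

14.9647


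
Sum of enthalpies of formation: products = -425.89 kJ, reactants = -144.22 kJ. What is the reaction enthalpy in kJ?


dH_rxn = sum(dH_f products) - sum(dH_f reactants)
dH_rxn = -425.89 - (-144.22)
dH_rxn = -281.67 kJ:

-281.67 kJ


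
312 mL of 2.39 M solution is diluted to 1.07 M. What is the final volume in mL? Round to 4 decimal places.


Dilution: M1*V1 = M2*V2, solve for V2.
V2 = M1*V1 / M2
V2 = 2.39 * 312 / 1.07
V2 = 745.68 / 1.07
V2 = 696.89719626 mL, rounded to 4 dp:

696.8972 mL


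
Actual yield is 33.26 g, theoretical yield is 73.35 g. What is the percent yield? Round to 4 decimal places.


% yield = 100 * actual / theoretical
% yield = 100 * 33.26 / 73.35
% yield = 45.34423995 %, rounded to 4 dp:

45.3442 %


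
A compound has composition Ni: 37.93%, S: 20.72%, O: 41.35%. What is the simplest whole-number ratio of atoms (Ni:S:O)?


Assume 100 g of compound, divide each mass% by atomic mass to get moles, then normalize by the smallest to get a raw atom ratio.
Moles per 100 g: Ni: 37.93/58.693 = 0.6462, S: 20.72/32.065 = 0.6462, O: 41.35/15.999 = 2.5845
Raw ratio (divide by min = 0.6462): Ni: 1.0, S: 1.0, O: 4.0
Multiply by 1 to clear fractions: Ni: 1.0 ~= 1, S: 1.0 ~= 1, O: 4.0 ~= 4
Reduce by GCD to get the simplest whole-number ratio:

1:1:4


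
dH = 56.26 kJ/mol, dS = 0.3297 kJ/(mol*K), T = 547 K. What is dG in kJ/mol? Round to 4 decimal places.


Gibbs: dG = dH - T*dS (consistent units, dS already in kJ/(mol*K)).
T*dS = 547 * 0.3297 = 180.3459
dG = 56.26 - (180.3459)
dG = -124.0859 kJ/mol, rounded to 4 dp:

-124.0859 kJ/mol


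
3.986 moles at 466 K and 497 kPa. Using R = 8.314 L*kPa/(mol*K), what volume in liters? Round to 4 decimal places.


PV = nRT, solve for V = nRT / P.
nRT = 3.986 * 8.314 * 466 = 15443.0555
V = 15443.0555 / 497
V = 31.07254628 L, rounded to 4 dp:

31.0725 L


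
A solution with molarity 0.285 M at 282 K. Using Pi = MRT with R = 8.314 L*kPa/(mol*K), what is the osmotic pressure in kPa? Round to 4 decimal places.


Osmotic pressure (van't Hoff): Pi = M*R*T.
RT = 8.314 * 282 = 2344.548
Pi = 0.285 * 2344.548
Pi = 668.19618 kPa, rounded to 4 dp:

668.1962 kPa


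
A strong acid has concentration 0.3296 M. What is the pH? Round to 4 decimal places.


A strong acid dissociates completely, so [H+] equals the given concentration.
pH = -log10([H+]) = -log10(0.3296)
pH = 0.4820128, rounded to 4 dp:

0.4820


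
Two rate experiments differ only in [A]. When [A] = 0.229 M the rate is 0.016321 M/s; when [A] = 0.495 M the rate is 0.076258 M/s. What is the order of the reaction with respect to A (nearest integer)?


Rate is proportional to [A]^n, so rate2/rate1 = ([A]2/[A]1)^n. Take logs to solve for n.
rate2/rate1 = 0.076258 / 0.016321 = 4.6724
[A]2/[A]1 = 0.495 / 0.229 = 2.1616
n = ln(4.6724) / ln(2.1616) = 2.0
Nearest integer order:

2


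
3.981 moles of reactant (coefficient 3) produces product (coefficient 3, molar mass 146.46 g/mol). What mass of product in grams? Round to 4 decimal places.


Use the coefficient ratio to convert reactant moles to product moles, then multiply by the product's molar mass.
moles_P = moles_R * (coeff_P / coeff_R) = 3.981 * (3/3) = 3.981
mass_P = moles_P * M_P = 3.981 * 146.46
mass_P = 583.05726 g, rounded to 4 dp:

583.0573 g


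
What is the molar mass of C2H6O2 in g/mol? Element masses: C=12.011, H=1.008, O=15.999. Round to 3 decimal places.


M = sum(count * atomic_mass) over atoms.
M = 2*12.011 + 6*1.008 + 2*15.999
M = 24.022 + 6.048 + 31.998
M = 62.068 g/mol, rounded to 3 dp:

62.068 g/mol


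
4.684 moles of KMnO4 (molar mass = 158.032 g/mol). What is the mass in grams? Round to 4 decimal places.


mass = n * M
mass = 4.684 * 158.032
mass = 740.221888 g, rounded to 4 dp:

740.2219 g


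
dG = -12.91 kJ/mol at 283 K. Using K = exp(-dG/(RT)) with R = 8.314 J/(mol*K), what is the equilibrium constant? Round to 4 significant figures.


dG is in kJ/mol; multiply by 1000 to match R in J/(mol*K).
RT = 8.314 * 283 = 2352.862 J/mol
exponent = -dG*1000 / (RT) = -(-12.91*1000) / 2352.862 = 5.48693464
K = exp(5.48693464)
K = 241.51574, rounded to 4 significant figures:

241.5


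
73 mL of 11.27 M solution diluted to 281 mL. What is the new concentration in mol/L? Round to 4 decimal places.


Dilution: M1*V1 = M2*V2, solve for M2.
M2 = M1*V1 / V2
M2 = 11.27 * 73 / 281
M2 = 822.71 / 281
M2 = 2.92779359 mol/L, rounded to 4 dp:

2.9278 mol/L


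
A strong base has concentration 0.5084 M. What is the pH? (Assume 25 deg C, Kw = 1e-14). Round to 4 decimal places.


A strong base dissociates completely, so [OH-] equals the given concentration.
pOH = -log10([OH-]) = -log10(0.5084) = 0.293794
pH = 14 - pOH = 14 - 0.293794
pH = 13.706206, rounded to 4 dp:

13.7062


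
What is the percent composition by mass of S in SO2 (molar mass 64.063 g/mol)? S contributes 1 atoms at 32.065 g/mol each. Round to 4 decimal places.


pct = 100 * (n_elem * M_elem) / M_total
mass_contribution = 1 * 32.065 = 32.065 g/mol
pct = 100 * 32.065 / 64.063
pct = 50.05229227 %, rounded to 4 dp:

50.0523 %


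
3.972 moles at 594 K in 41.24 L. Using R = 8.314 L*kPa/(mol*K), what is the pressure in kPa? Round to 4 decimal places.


PV = nRT, solve for P = nRT / V.
nRT = 3.972 * 8.314 * 594 = 19615.7856
P = 19615.7856 / 41.24
P = 475.64950533 kPa, rounded to 4 dp:

475.6495 kPa


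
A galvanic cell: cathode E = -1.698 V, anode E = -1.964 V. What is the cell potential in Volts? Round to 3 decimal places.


Standard cell potential: E_cell = E_cathode - E_anode.
E_cell = -1.698 - (-1.964)
E_cell = 0.266 V, rounded to 3 dp:

0.266 V


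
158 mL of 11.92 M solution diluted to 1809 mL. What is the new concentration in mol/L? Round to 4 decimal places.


Dilution: M1*V1 = M2*V2, solve for M2.
M2 = M1*V1 / V2
M2 = 11.92 * 158 / 1809
M2 = 1883.36 / 1809
M2 = 1.04110558 mol/L, rounded to 4 dp:

1.0411 mol/L


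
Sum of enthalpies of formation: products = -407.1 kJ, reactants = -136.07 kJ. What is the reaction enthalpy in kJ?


dH_rxn = sum(dH_f products) - sum(dH_f reactants)
dH_rxn = -407.1 - (-136.07)
dH_rxn = -271.03 kJ:

-271.03 kJ


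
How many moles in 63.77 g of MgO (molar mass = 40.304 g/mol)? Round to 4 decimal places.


n = mass / M
n = 63.77 / 40.304
n = 1.58222509 mol, rounded to 4 dp:

1.5822 mol


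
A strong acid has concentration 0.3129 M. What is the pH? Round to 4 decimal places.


A strong acid dissociates completely, so [H+] equals the given concentration.
pH = -log10([H+]) = -log10(0.3129)
pH = 0.50459444, rounded to 4 dp:

0.5046


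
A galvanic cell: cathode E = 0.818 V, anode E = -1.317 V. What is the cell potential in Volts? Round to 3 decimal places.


Standard cell potential: E_cell = E_cathode - E_anode.
E_cell = 0.818 - (-1.317)
E_cell = 2.135 V, rounded to 3 dp:

2.135 V


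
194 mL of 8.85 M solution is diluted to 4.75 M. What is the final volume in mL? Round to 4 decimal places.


Dilution: M1*V1 = M2*V2, solve for V2.
V2 = M1*V1 / M2
V2 = 8.85 * 194 / 4.75
V2 = 1716.9 / 4.75
V2 = 361.45263158 mL, rounded to 4 dp:

361.4526 mL


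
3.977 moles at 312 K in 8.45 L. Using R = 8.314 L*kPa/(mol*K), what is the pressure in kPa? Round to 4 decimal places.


PV = nRT, solve for P = nRT / V.
nRT = 3.977 * 8.314 * 312 = 10316.2107
P = 10316.2107 / 8.45
P = 1220.85333728 kPa, rounded to 4 dp:

1220.8533 kPa


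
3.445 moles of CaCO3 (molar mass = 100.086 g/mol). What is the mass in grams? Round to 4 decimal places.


mass = n * M
mass = 3.445 * 100.086
mass = 344.79627 g, rounded to 4 dp:

344.7963 g


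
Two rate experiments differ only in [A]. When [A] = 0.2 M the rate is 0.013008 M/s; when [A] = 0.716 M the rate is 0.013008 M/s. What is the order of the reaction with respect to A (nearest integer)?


Rate is proportional to [A]^n, so rate2/rate1 = ([A]2/[A]1)^n. Take logs to solve for n.
rate2/rate1 = 0.013008 / 0.013008 = 1.0
[A]2/[A]1 = 0.716 / 0.2 = 3.58
n = ln(1.0) / ln(3.58) = 0.0
Nearest integer order:

0


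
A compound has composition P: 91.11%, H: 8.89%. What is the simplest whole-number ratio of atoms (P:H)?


Assume 100 g of compound, divide each mass% by atomic mass to get moles, then normalize by the smallest to get a raw atom ratio.
Moles per 100 g: P: 91.11/30.974 = 2.9415, H: 8.89/1.008 = 8.8194
Raw ratio (divide by min = 2.9415): P: 1.0, H: 2.998
Multiply by 1 to clear fractions: P: 1.0 ~= 1, H: 2.998 ~= 3
Reduce by GCD to get the simplest whole-number ratio:

1:3


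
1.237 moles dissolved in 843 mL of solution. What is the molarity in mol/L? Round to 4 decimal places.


Convert volume to liters: V_L = V_mL / 1000.
V_L = 843 / 1000 = 0.843 L
M = n / V_L = 1.237 / 0.843
M = 1.46737841 mol/L, rounded to 4 dp:

1.4674 mol/L


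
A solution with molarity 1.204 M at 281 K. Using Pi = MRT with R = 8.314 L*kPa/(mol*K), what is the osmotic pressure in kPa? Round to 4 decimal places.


Osmotic pressure (van't Hoff): Pi = M*R*T.
RT = 8.314 * 281 = 2336.234
Pi = 1.204 * 2336.234
Pi = 2812.825736 kPa, rounded to 4 dp:

2812.8257 kPa


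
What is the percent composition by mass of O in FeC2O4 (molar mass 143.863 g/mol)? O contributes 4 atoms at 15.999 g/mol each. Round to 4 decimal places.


pct = 100 * (n_elem * M_elem) / M_total
mass_contribution = 4 * 15.999 = 63.996 g/mol
pct = 100 * 63.996 / 143.863
pct = 44.48398824 %, rounded to 4 dp:

44.4840 %


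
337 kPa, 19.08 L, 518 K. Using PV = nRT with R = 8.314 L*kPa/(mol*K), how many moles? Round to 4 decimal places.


PV = nRT, solve for n = PV / (RT).
PV = 337 * 19.08 = 6429.96
RT = 8.314 * 518 = 4306.652
n = 6429.96 / 4306.652
n = 1.49302985 mol, rounded to 4 dp:

1.4930 mol


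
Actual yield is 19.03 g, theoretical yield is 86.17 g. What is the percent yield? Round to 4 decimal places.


% yield = 100 * actual / theoretical
% yield = 100 * 19.03 / 86.17
% yield = 22.08425206 %, rounded to 4 dp:

22.0843 %


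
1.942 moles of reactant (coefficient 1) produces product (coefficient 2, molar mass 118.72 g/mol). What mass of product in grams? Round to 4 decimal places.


Use the coefficient ratio to convert reactant moles to product moles, then multiply by the product's molar mass.
moles_P = moles_R * (coeff_P / coeff_R) = 1.942 * (2/1) = 3.884
mass_P = moles_P * M_P = 3.884 * 118.72
mass_P = 461.10848 g, rounded to 4 dp:

461.1085 g


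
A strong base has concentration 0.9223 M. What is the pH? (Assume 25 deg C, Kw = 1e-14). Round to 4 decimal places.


A strong base dissociates completely, so [OH-] equals the given concentration.
pOH = -log10([OH-]) = -log10(0.9223) = 0.035128
pH = 14 - pOH = 14 - 0.035128
pH = 13.964872, rounded to 4 dp:

13.9649


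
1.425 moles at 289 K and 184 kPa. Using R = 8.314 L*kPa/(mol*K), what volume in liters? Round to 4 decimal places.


PV = nRT, solve for V = nRT / P.
nRT = 1.425 * 8.314 * 289 = 3423.9131
V = 3423.9131 / 184
V = 18.60822337 L, rounded to 4 dp:

18.6082 L


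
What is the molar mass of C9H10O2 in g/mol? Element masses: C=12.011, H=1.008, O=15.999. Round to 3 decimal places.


M = sum(count * atomic_mass) over atoms.
M = 9*12.011 + 10*1.008 + 2*15.999
M = 108.099 + 10.08 + 31.998
M = 150.177 g/mol, rounded to 3 dp:

150.177 g/mol


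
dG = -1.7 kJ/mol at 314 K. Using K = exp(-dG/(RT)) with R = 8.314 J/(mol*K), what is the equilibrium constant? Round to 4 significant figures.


dG is in kJ/mol; multiply by 1000 to match R in J/(mol*K).
RT = 8.314 * 314 = 2610.596 J/mol
exponent = -dG*1000 / (RT) = -(-1.7*1000) / 2610.596 = 0.65119229
K = exp(0.65119229)
K = 1.9178261, rounded to 4 significant figures:

1.918


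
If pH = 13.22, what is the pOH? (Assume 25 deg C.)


At 25 deg C, pH + pOH = 14.
pOH = 14 - pH = 14 - 13.22
pOH = 0.78:

0.78


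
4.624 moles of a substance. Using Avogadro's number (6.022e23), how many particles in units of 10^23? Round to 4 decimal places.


N = n * NA, then divide by 1e23 for the requested units.
N / 1e23 = n * 6.022
N / 1e23 = 4.624 * 6.022
N / 1e23 = 27.845728, rounded to 4 dp:

27.8457


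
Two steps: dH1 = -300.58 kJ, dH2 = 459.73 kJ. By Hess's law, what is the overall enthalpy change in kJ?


Hess's law: enthalpy is a state function, so add the step enthalpies.
dH_total = dH1 + dH2 = -300.58 + (459.73)
dH_total = 159.15 kJ:

159.15 kJ


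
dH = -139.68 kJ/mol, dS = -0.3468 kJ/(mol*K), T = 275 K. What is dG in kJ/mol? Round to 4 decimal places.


Gibbs: dG = dH - T*dS (consistent units, dS already in kJ/(mol*K)).
T*dS = 275 * -0.3468 = -95.37
dG = -139.68 - (-95.37)
dG = -44.31 kJ/mol, rounded to 4 dp:

-44.3100 kJ/mol


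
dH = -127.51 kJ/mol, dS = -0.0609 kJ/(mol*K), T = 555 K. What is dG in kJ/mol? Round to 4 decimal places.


Gibbs: dG = dH - T*dS (consistent units, dS already in kJ/(mol*K)).
T*dS = 555 * -0.0609 = -33.7995
dG = -127.51 - (-33.7995)
dG = -93.7105 kJ/mol, rounded to 4 dp:

-93.7105 kJ/mol


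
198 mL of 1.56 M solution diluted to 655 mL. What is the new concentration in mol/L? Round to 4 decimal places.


Dilution: M1*V1 = M2*V2, solve for M2.
M2 = M1*V1 / V2
M2 = 1.56 * 198 / 655
M2 = 308.88 / 655
M2 = 0.47157252 mol/L, rounded to 4 dp:

0.4716 mol/L


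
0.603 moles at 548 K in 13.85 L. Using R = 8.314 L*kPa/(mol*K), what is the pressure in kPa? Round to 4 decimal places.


PV = nRT, solve for P = nRT / V.
nRT = 0.603 * 8.314 * 548 = 2747.3114
P = 2747.3114 / 13.85
P = 198.36183394 kPa, rounded to 4 dp:

198.3618 kPa


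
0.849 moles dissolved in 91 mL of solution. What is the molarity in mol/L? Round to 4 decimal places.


Convert volume to liters: V_L = V_mL / 1000.
V_L = 91 / 1000 = 0.091 L
M = n / V_L = 0.849 / 0.091
M = 9.32967033 mol/L, rounded to 4 dp:

9.3297 mol/L


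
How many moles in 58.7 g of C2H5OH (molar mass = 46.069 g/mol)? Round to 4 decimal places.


n = mass / M
n = 58.7 / 46.069
n = 1.27417569 mol, rounded to 4 dp:

1.2742 mol


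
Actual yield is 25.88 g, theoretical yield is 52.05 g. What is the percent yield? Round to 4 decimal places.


% yield = 100 * actual / theoretical
% yield = 100 * 25.88 / 52.05
% yield = 49.72142171 %, rounded to 4 dp:

49.7214 %


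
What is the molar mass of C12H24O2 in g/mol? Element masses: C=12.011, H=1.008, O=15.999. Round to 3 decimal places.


M = sum(count * atomic_mass) over atoms.
M = 12*12.011 + 24*1.008 + 2*15.999
M = 144.132 + 24.192 + 31.998
M = 200.322 g/mol, rounded to 3 dp:

200.322 g/mol


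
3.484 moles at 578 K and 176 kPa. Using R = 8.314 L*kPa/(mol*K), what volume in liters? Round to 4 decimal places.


PV = nRT, solve for V = nRT / P.
nRT = 3.484 * 8.314 * 578 = 16742.3341
V = 16742.3341 / 176
V = 95.1268983 L, rounded to 4 dp:

95.1269 L


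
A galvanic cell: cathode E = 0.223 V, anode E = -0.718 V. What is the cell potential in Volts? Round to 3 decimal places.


Standard cell potential: E_cell = E_cathode - E_anode.
E_cell = 0.223 - (-0.718)
E_cell = 0.941 V, rounded to 3 dp:

0.941 V


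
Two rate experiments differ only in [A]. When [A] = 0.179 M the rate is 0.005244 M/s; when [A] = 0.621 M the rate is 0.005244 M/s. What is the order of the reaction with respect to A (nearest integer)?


Rate is proportional to [A]^n, so rate2/rate1 = ([A]2/[A]1)^n. Take logs to solve for n.
rate2/rate1 = 0.005244 / 0.005244 = 1.0
[A]2/[A]1 = 0.621 / 0.179 = 3.4693
n = ln(1.0) / ln(3.4693) = 0.0
Nearest integer order:

0


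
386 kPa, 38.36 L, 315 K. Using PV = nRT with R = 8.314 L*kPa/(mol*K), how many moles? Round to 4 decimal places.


PV = nRT, solve for n = PV / (RT).
PV = 386 * 38.36 = 14806.96
RT = 8.314 * 315 = 2618.91
n = 14806.96 / 2618.91
n = 5.65386363 mol, rounded to 4 dp:

5.6539 mol


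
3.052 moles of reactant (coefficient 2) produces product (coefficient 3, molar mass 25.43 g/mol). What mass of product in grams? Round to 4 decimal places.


Use the coefficient ratio to convert reactant moles to product moles, then multiply by the product's molar mass.
moles_P = moles_R * (coeff_P / coeff_R) = 3.052 * (3/2) = 4.578
mass_P = moles_P * M_P = 4.578 * 25.43
mass_P = 116.41854 g, rounded to 4 dp:

116.4185 g


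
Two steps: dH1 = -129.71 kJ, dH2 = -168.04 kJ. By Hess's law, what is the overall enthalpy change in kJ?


Hess's law: enthalpy is a state function, so add the step enthalpies.
dH_total = dH1 + dH2 = -129.71 + (-168.04)
dH_total = -297.75 kJ:

-297.75 kJ


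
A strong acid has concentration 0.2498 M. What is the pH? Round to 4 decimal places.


A strong acid dissociates completely, so [H+] equals the given concentration.
pH = -log10([H+]) = -log10(0.2498)
pH = 0.60240757, rounded to 4 dp:

0.6024


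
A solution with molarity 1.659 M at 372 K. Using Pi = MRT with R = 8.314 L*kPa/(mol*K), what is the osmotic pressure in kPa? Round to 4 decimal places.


Osmotic pressure (van't Hoff): Pi = M*R*T.
RT = 8.314 * 372 = 3092.808
Pi = 1.659 * 3092.808
Pi = 5130.968472 kPa, rounded to 4 dp:

5130.9685 kPa


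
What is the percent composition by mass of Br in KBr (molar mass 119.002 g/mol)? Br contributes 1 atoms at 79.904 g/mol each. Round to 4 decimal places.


pct = 100 * (n_elem * M_elem) / M_total
mass_contribution = 1 * 79.904 = 79.904 g/mol
pct = 100 * 79.904 / 119.002
pct = 67.14509 %, rounded to 4 dp:

67.1451 %


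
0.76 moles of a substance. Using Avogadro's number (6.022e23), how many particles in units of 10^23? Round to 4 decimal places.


N = n * NA, then divide by 1e23 for the requested units.
N / 1e23 = n * 6.022
N / 1e23 = 0.76 * 6.022
N / 1e23 = 4.57672, rounded to 4 dp:

4.5767


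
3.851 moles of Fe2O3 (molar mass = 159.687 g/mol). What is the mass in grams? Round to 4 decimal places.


mass = n * M
mass = 3.851 * 159.687
mass = 614.954637 g, rounded to 4 dp:

614.9546 g


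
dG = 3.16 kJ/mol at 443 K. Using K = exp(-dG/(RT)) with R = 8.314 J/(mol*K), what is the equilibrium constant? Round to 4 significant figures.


dG is in kJ/mol; multiply by 1000 to match R in J/(mol*K).
RT = 8.314 * 443 = 3683.102 J/mol
exponent = -dG*1000 / (RT) = -(3.16*1000) / 3683.102 = -0.85797244
K = exp(-0.85797244)
K = 0.42402094, rounded to 4 significant figures:

0.4240


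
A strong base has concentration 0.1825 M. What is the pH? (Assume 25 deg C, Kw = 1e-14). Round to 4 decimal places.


A strong base dissociates completely, so [OH-] equals the given concentration.
pOH = -log10([OH-]) = -log10(0.1825) = 0.738737
pH = 14 - pOH = 14 - 0.738737
pH = 13.261263, rounded to 4 dp:

13.2613


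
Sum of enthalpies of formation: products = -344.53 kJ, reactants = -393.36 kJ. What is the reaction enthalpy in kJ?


dH_rxn = sum(dH_f products) - sum(dH_f reactants)
dH_rxn = -344.53 - (-393.36)
dH_rxn = 48.83 kJ:

48.83 kJ


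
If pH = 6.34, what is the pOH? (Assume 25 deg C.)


At 25 deg C, pH + pOH = 14.
pOH = 14 - pH = 14 - 6.34
pOH = 7.66:

7.66


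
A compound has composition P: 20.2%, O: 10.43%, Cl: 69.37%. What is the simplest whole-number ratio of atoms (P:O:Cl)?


Assume 100 g of compound, divide each mass% by atomic mass to get moles, then normalize by the smallest to get a raw atom ratio.
Moles per 100 g: P: 20.2/30.974 = 0.6522, O: 10.43/15.999 = 0.6519, Cl: 69.37/35.453 = 1.9567
Raw ratio (divide by min = 0.6519): P: 1.0, O: 1.0, Cl: 3.001
Multiply by 1 to clear fractions: P: 1.0 ~= 1, O: 1.0 ~= 1, Cl: 3.001 ~= 3
Reduce by GCD to get the simplest whole-number ratio:

1:1:3


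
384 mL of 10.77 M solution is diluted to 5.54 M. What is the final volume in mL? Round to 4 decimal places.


Dilution: M1*V1 = M2*V2, solve for V2.
V2 = M1*V1 / M2
V2 = 10.77 * 384 / 5.54
V2 = 4135.68 / 5.54
V2 = 746.51263538 mL, rounded to 4 dp:

746.5126 mL


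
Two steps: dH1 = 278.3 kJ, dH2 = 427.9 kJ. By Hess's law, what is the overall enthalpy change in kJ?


Hess's law: enthalpy is a state function, so add the step enthalpies.
dH_total = dH1 + dH2 = 278.3 + (427.9)
dH_total = 706.2 kJ:

706.20 kJ


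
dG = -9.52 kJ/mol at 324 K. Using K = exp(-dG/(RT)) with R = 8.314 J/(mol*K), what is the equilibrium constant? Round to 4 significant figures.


dG is in kJ/mol; multiply by 1000 to match R in J/(mol*K).
RT = 8.314 * 324 = 2693.736 J/mol
exponent = -dG*1000 / (RT) = -(-9.52*1000) / 2693.736 = 3.5341251
K = exp(3.5341251)
K = 34.265023, rounded to 4 significant figures:

34.27


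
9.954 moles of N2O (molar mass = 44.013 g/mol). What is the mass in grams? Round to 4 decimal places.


mass = n * M
mass = 9.954 * 44.013
mass = 438.105402 g, rounded to 4 dp:

438.1054 g


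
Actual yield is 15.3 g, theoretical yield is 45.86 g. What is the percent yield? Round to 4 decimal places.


% yield = 100 * actual / theoretical
% yield = 100 * 15.3 / 45.86
% yield = 33.36240733 %, rounded to 4 dp:

33.3624 %


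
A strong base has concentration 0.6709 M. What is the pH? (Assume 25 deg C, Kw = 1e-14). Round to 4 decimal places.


A strong base dissociates completely, so [OH-] equals the given concentration.
pOH = -log10([OH-]) = -log10(0.6709) = 0.173342
pH = 14 - pOH = 14 - 0.173342
pH = 13.826658, rounded to 4 dp:

13.8267


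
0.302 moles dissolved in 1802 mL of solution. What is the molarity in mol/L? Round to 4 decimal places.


Convert volume to liters: V_L = V_mL / 1000.
V_L = 1802 / 1000 = 1.802 L
M = n / V_L = 0.302 / 1.802
M = 0.16759156 mol/L, rounded to 4 dp:

0.1676 mol/L


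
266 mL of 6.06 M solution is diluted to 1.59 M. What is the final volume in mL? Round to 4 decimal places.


Dilution: M1*V1 = M2*V2, solve for V2.
V2 = M1*V1 / M2
V2 = 6.06 * 266 / 1.59
V2 = 1611.96 / 1.59
V2 = 1013.81132075 mL, rounded to 4 dp:

1013.8113 mL


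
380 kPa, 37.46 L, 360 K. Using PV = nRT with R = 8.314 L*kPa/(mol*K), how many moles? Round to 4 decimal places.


PV = nRT, solve for n = PV / (RT).
PV = 380 * 37.46 = 14234.8
RT = 8.314 * 360 = 2993.04
n = 14234.8 / 2993.04
n = 4.75596718 mol, rounded to 4 dp:

4.7560 mol


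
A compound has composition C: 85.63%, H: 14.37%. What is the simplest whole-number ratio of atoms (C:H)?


Assume 100 g of compound, divide each mass% by atomic mass to get moles, then normalize by the smallest to get a raw atom ratio.
Moles per 100 g: C: 85.63/12.011 = 7.1293, H: 14.37/1.008 = 14.256
Raw ratio (divide by min = 7.1293): C: 1.0, H: 2.0
Multiply by 1 to clear fractions: C: 1.0 ~= 1, H: 2.0 ~= 2
Reduce by GCD to get the simplest whole-number ratio:

1:2


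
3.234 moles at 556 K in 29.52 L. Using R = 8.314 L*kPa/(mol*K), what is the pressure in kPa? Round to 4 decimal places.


PV = nRT, solve for P = nRT / V.
nRT = 3.234 * 8.314 * 556 = 14949.4367
P = 14949.4367 / 29.52
P = 506.41723238 kPa, rounded to 4 dp:

506.4172 kPa


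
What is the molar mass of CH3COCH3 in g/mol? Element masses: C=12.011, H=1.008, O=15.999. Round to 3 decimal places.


M = sum(count * atomic_mass) over atoms.
M = 3*12.011 + 6*1.008 + 1*15.999
M = 36.033 + 6.048 + 15.999
M = 58.08 g/mol, rounded to 3 dp:

58.080 g/mol


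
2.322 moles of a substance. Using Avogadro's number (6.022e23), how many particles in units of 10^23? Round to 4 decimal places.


N = n * NA, then divide by 1e23 for the requested units.
N / 1e23 = n * 6.022
N / 1e23 = 2.322 * 6.022
N / 1e23 = 13.983084, rounded to 4 dp:

13.9831


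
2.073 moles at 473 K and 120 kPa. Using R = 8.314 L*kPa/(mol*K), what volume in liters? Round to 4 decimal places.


PV = nRT, solve for V = nRT / P.
nRT = 2.073 * 8.314 * 473 = 8152.1181
V = 8152.1181 / 120
V = 67.9343175 L, rounded to 4 dp:

67.9343 L


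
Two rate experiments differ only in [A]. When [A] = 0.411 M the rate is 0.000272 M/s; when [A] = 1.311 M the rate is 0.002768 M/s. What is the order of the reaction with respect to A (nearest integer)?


Rate is proportional to [A]^n, so rate2/rate1 = ([A]2/[A]1)^n. Take logs to solve for n.
rate2/rate1 = 0.002768 / 0.000272 = 10.1765
[A]2/[A]1 = 1.311 / 0.411 = 3.1898
n = ln(10.1765) / ln(3.1898) = 2.0
Nearest integer order:

2


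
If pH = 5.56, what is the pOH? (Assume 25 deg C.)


At 25 deg C, pH + pOH = 14.
pOH = 14 - pH = 14 - 5.56
pOH = 8.44:

8.44


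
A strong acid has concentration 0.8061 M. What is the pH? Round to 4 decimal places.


A strong acid dissociates completely, so [H+] equals the given concentration.
pH = -log10([H+]) = -log10(0.8061)
pH = 0.09361108, rounded to 4 dp:

0.0936


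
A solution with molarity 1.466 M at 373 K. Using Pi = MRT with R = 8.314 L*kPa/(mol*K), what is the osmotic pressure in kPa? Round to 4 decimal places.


Osmotic pressure (van't Hoff): Pi = M*R*T.
RT = 8.314 * 373 = 3101.122
Pi = 1.466 * 3101.122
Pi = 4546.244852 kPa, rounded to 4 dp:

4546.2449 kPa


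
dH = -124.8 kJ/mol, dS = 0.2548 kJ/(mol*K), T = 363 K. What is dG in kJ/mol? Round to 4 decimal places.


Gibbs: dG = dH - T*dS (consistent units, dS already in kJ/(mol*K)).
T*dS = 363 * 0.2548 = 92.4924
dG = -124.8 - (92.4924)
dG = -217.2924 kJ/mol, rounded to 4 dp:

-217.2924 kJ/mol


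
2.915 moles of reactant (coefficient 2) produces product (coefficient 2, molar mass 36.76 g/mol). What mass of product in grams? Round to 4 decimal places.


Use the coefficient ratio to convert reactant moles to product moles, then multiply by the product's molar mass.
moles_P = moles_R * (coeff_P / coeff_R) = 2.915 * (2/2) = 2.915
mass_P = moles_P * M_P = 2.915 * 36.76
mass_P = 107.1554 g, rounded to 4 dp:

107.1554 g


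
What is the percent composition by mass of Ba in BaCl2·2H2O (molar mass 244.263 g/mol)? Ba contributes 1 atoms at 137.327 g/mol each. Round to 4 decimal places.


pct = 100 * (n_elem * M_elem) / M_total
mass_contribution = 1 * 137.327 = 137.327 g/mol
pct = 100 * 137.327 / 244.263
pct = 56.22095856 %, rounded to 4 dp:

56.2210 %


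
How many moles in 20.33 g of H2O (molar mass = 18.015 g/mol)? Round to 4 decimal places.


n = mass / M
n = 20.33 / 18.015
n = 1.12850402 mol, rounded to 4 dp:

1.1285 mol


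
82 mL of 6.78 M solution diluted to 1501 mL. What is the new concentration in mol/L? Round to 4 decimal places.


Dilution: M1*V1 = M2*V2, solve for M2.
M2 = M1*V1 / V2
M2 = 6.78 * 82 / 1501
M2 = 555.96 / 1501
M2 = 0.37039307 mol/L, rounded to 4 dp:

0.3704 mol/L


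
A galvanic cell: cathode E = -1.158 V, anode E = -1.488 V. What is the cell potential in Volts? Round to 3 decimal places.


Standard cell potential: E_cell = E_cathode - E_anode.
E_cell = -1.158 - (-1.488)
E_cell = 0.33 V, rounded to 3 dp:

0.330 V


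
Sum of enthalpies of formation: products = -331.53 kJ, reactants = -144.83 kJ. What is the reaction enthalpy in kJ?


dH_rxn = sum(dH_f products) - sum(dH_f reactants)
dH_rxn = -331.53 - (-144.83)
dH_rxn = -186.7 kJ:

-186.70 kJ


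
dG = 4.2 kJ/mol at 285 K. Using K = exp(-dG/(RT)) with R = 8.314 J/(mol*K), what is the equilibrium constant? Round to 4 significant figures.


dG is in kJ/mol; multiply by 1000 to match R in J/(mol*K).
RT = 8.314 * 285 = 2369.49 J/mol
exponent = -dG*1000 / (RT) = -(4.2*1000) / 2369.49 = -1.77253333
K = exp(-1.77253333)
K = 0.16990203, rounded to 4 significant figures:

0.1699


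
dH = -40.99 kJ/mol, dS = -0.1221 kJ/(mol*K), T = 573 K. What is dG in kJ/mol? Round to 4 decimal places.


Gibbs: dG = dH - T*dS (consistent units, dS already in kJ/(mol*K)).
T*dS = 573 * -0.1221 = -69.9633
dG = -40.99 - (-69.9633)
dG = 28.9733 kJ/mol, rounded to 4 dp:

28.9733 kJ/mol


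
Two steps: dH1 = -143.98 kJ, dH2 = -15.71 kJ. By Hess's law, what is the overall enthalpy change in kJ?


Hess's law: enthalpy is a state function, so add the step enthalpies.
dH_total = dH1 + dH2 = -143.98 + (-15.71)
dH_total = -159.69 kJ:

-159.69 kJ


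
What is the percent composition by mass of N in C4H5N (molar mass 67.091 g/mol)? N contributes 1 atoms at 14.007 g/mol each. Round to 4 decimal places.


pct = 100 * (n_elem * M_elem) / M_total
mass_contribution = 1 * 14.007 = 14.007 g/mol
pct = 100 * 14.007 / 67.091
pct = 20.87761399 %, rounded to 4 dp:

20.8776 %


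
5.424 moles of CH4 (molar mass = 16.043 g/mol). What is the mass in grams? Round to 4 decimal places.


mass = n * M
mass = 5.424 * 16.043
mass = 87.017232 g, rounded to 4 dp:

87.0172 g


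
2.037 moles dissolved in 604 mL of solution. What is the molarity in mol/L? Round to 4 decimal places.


Convert volume to liters: V_L = V_mL / 1000.
V_L = 604 / 1000 = 0.604 L
M = n / V_L = 2.037 / 0.604
M = 3.37251656 mol/L, rounded to 4 dp:

3.3725 mol/L


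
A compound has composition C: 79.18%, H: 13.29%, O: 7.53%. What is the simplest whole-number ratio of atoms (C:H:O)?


Assume 100 g of compound, divide each mass% by atomic mass to get moles, then normalize by the smallest to get a raw atom ratio.
Moles per 100 g: C: 79.18/12.011 = 6.5923, H: 13.29/1.008 = 13.1845, O: 7.53/15.999 = 0.4707
Raw ratio (divide by min = 0.4707): C: 14.007, H: 28.013, O: 1.0
Multiply by 1 to clear fractions: C: 14.007 ~= 14, H: 28.013 ~= 28, O: 1.0 ~= 1
Reduce by GCD to get the simplest whole-number ratio:

14:28:1


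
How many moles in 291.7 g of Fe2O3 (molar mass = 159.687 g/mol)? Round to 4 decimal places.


n = mass / M
n = 291.7 / 159.687
n = 1.82669848 mol, rounded to 4 dp:

1.8267 mol


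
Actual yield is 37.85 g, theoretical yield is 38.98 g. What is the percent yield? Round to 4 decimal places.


% yield = 100 * actual / theoretical
% yield = 100 * 37.85 / 38.98
% yield = 97.10107748 %, rounded to 4 dp:

97.1011 %


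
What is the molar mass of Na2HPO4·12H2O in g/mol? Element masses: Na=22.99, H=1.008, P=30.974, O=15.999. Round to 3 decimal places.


M = sum(count * atomic_mass) over atoms.
M = 2*22.99 + 25*1.008 + 1*30.974 + 16*15.999
M = 45.98 + 25.2 + 30.974 + 255.984
M = 358.138 g/mol, rounded to 3 dp:

358.138 g/mol


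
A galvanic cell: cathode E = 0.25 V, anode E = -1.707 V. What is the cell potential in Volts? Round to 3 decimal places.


Standard cell potential: E_cell = E_cathode - E_anode.
E_cell = 0.25 - (-1.707)
E_cell = 1.957 V, rounded to 3 dp:

1.957 V


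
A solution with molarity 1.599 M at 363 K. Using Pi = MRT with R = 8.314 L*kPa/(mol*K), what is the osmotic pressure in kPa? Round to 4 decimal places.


Osmotic pressure (van't Hoff): Pi = M*R*T.
RT = 8.314 * 363 = 3017.982
Pi = 1.599 * 3017.982
Pi = 4825.753218 kPa, rounded to 4 dp:

4825.7532 kPa
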